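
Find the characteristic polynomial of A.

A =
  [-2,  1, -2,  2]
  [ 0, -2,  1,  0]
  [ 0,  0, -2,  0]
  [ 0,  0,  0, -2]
x^4 + 8*x^3 + 24*x^2 + 32*x + 16

Expanding det(x·I − A) (e.g. by cofactor expansion or by noting that A is similar to its Jordan form J, which has the same characteristic polynomial as A) gives
  χ_A(x) = x^4 + 8*x^3 + 24*x^2 + 32*x + 16
which factors as (x + 2)^4. The eigenvalues (with algebraic multiplicities) are λ = -2 with multiplicity 4.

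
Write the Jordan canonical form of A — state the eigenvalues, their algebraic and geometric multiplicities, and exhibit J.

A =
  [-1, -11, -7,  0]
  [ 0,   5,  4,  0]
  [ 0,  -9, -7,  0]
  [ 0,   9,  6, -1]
J_3(-1) ⊕ J_1(-1)

The characteristic polynomial is
  det(x·I − A) = x^4 + 4*x^3 + 6*x^2 + 4*x + 1 = (x + 1)^4

Eigenvalues and multiplicities (the geometric multiplicity of λ is n − rank(A − λI), which equals the number of Jordan blocks for λ):
  λ = -1: algebraic multiplicity = 4, geometric multiplicity = 2

Determining the block sizes for each eigenvalue:
  λ = -1: with am = 4 and gm = 2, the partition is not yet determined (e.g. several partitions of 4 into 2 parts exist). Let N = A − (-1)·I. Computing rank(N^1) = 2, rank(N^2) = 1, rank(N^3) = 0; the number of blocks of size ≥ j is rank(N^{j−1}) − rank(N^j), giving [2, 1, 1]. So we have 1 block(s) of size 3, 1 block(s) of size 1 → block sizes [3, 1]

Assembling the blocks gives a Jordan form
J =
  [-1,  1,  0,  0]
  [ 0, -1,  1,  0]
  [ 0,  0, -1,  0]
  [ 0,  0,  0, -1]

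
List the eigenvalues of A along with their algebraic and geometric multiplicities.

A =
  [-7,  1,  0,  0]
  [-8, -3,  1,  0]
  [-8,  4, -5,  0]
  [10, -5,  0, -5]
λ = -5: alg = 4, geom = 2

Step 1 — factor the characteristic polynomial to read off the algebraic multiplicities:
  χ_A(x) = (x + 5)^4

Step 2 — compute geometric multiplicities via the rank-nullity identity g(λ) = n − rank(A − λI):
  rank(A − (-5)·I) = 2, so dim ker(A − (-5)·I) = n − 2 = 2

Summary:
  λ = -5: algebraic multiplicity = 4, geometric multiplicity = 2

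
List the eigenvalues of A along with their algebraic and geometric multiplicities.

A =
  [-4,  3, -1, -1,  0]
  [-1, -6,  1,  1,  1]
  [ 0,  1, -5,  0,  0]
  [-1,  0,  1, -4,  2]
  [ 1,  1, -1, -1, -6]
λ = -5: alg = 5, geom = 2

Step 1 — factor the characteristic polynomial to read off the algebraic multiplicities:
  χ_A(x) = (x + 5)^5

Step 2 — compute geometric multiplicities via the rank-nullity identity g(λ) = n − rank(A − λI):
  rank(A − (-5)·I) = 3, so dim ker(A − (-5)·I) = n − 3 = 2

Summary:
  λ = -5: algebraic multiplicity = 5, geometric multiplicity = 2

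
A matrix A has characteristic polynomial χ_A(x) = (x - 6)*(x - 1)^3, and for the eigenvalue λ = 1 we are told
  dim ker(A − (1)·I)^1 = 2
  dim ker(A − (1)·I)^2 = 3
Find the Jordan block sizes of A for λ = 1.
Block sizes for λ = 1: [2, 1]

From the dimensions of kernels of powers, the number of Jordan blocks of size at least j is d_j − d_{j−1} where d_j = dim ker(N^j) (with d_0 = 0). Computing the differences gives [2, 1].
The number of blocks of size exactly k is (#blocks of size ≥ k) − (#blocks of size ≥ k + 1), so the partition is: 1 block(s) of size 1, 1 block(s) of size 2.
In nonincreasing order the block sizes are [2, 1].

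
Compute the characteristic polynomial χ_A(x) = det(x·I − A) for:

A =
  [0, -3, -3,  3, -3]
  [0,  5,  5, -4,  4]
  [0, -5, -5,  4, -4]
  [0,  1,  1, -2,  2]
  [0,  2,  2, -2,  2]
x^5

Expanding det(x·I − A) (e.g. by cofactor expansion or by noting that A is similar to its Jordan form J, which has the same characteristic polynomial as A) gives
  χ_A(x) = x^5
which factors as x^5. The eigenvalues (with algebraic multiplicities) are λ = 0 with multiplicity 5.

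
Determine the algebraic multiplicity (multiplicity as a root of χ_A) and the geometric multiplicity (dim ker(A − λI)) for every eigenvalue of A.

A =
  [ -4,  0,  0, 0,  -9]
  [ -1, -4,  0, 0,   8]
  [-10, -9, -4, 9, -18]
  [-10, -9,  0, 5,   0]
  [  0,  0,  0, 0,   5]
λ = -4: alg = 3, geom = 2; λ = 5: alg = 2, geom = 1

Step 1 — factor the characteristic polynomial to read off the algebraic multiplicities:
  χ_A(x) = (x - 5)^2*(x + 4)^3

Step 2 — compute geometric multiplicities via the rank-nullity identity g(λ) = n − rank(A − λI):
  rank(A − (-4)·I) = 3, so dim ker(A − (-4)·I) = n − 3 = 2
  rank(A − (5)·I) = 4, so dim ker(A − (5)·I) = n − 4 = 1

Summary:
  λ = -4: algebraic multiplicity = 3, geometric multiplicity = 2
  λ = 5: algebraic multiplicity = 2, geometric multiplicity = 1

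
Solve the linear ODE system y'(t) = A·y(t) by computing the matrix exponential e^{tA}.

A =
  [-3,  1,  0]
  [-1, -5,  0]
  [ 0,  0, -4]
e^{tA} =
  [t*exp(-4*t) + exp(-4*t), t*exp(-4*t), 0]
  [-t*exp(-4*t), -t*exp(-4*t) + exp(-4*t), 0]
  [0, 0, exp(-4*t)]

Strategy: write A = P · J · P⁻¹ where J is a Jordan canonical form, so e^{tA} = P · e^{tJ} · P⁻¹, and e^{tJ} can be computed block-by-block.

A has Jordan form
J =
  [-4,  1,  0]
  [ 0, -4,  0]
  [ 0,  0, -4]
(up to reordering of blocks).

Per-block formulas:
  For a 1×1 block at λ = -4: exp(t · [-4]) = [e^(-4t)].
  For a 2×2 Jordan block J_2(-4): exp(t · J_2(-4)) = e^(-4t)·(I + t·N), where N is the 2×2 nilpotent shift.

After assembling e^{tJ} and conjugating by P, we get:

e^{tA} =
  [t*exp(-4*t) + exp(-4*t), t*exp(-4*t), 0]
  [-t*exp(-4*t), -t*exp(-4*t) + exp(-4*t), 0]
  [0, 0, exp(-4*t)]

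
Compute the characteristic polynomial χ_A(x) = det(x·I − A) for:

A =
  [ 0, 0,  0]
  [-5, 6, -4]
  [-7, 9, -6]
x^3

Expanding det(x·I − A) (e.g. by cofactor expansion or by noting that A is similar to its Jordan form J, which has the same characteristic polynomial as A) gives
  χ_A(x) = x^3
which factors as x^3. The eigenvalues (with algebraic multiplicities) are λ = 0 with multiplicity 3.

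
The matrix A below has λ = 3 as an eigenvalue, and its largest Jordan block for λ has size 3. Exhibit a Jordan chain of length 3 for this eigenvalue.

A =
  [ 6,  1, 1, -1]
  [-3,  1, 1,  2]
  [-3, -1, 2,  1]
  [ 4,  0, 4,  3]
A Jordan chain for λ = 3 of length 3:
v_1 = (-1, 2, 1, 0)ᵀ
v_2 = (3, -3, -3, 4)ᵀ
v_3 = (1, 0, 0, 0)ᵀ

Let N = A − (3)·I. We want v_3 with N^3 v_3 = 0 but N^2 v_3 ≠ 0; then v_{j-1} := N · v_j for j = 3, …, 2.

Pick v_3 = (1, 0, 0, 0)ᵀ.
Then v_2 = N · v_3 = (3, -3, -3, 4)ᵀ.
Then v_1 = N · v_2 = (-1, 2, 1, 0)ᵀ.

Sanity check: (A − (3)·I) v_1 = (0, 0, 0, 0)ᵀ = 0. ✓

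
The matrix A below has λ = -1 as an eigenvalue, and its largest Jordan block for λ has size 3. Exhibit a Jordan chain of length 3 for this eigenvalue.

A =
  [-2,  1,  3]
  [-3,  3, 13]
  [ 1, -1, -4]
A Jordan chain for λ = -1 of length 3:
v_1 = (1, 4, -1)ᵀ
v_2 = (-1, -3, 1)ᵀ
v_3 = (1, 0, 0)ᵀ

Let N = A − (-1)·I. We want v_3 with N^3 v_3 = 0 but N^2 v_3 ≠ 0; then v_{j-1} := N · v_j for j = 3, …, 2.

Pick v_3 = (1, 0, 0)ᵀ.
Then v_2 = N · v_3 = (-1, -3, 1)ᵀ.
Then v_1 = N · v_2 = (1, 4, -1)ᵀ.

Sanity check: (A − (-1)·I) v_1 = (0, 0, 0)ᵀ = 0. ✓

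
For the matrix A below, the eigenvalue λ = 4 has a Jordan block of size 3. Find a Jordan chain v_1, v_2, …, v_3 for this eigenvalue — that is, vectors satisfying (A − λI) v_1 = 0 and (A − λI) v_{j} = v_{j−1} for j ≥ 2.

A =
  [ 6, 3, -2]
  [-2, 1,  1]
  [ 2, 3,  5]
A Jordan chain for λ = 4 of length 3:
v_1 = (-6, 4, 0)ᵀ
v_2 = (2, -2, 2)ᵀ
v_3 = (1, 0, 0)ᵀ

Let N = A − (4)·I. We want v_3 with N^3 v_3 = 0 but N^2 v_3 ≠ 0; then v_{j-1} := N · v_j for j = 3, …, 2.

Pick v_3 = (1, 0, 0)ᵀ.
Then v_2 = N · v_3 = (2, -2, 2)ᵀ.
Then v_1 = N · v_2 = (-6, 4, 0)ᵀ.

Sanity check: (A − (4)·I) v_1 = (0, 0, 0)ᵀ = 0. ✓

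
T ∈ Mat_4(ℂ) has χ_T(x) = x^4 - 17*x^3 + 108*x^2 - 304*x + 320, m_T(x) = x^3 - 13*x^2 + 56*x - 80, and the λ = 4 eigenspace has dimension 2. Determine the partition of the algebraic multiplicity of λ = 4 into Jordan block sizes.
Block sizes for λ = 4: [2, 1]

Step 1 — from the characteristic polynomial, algebraic multiplicity of λ = 4 is 3. From dim ker(T − (4)·I) = 2, there are exactly 2 Jordan blocks for λ = 4.
Step 2 — from the minimal polynomial, the factor (x − 4)^2 tells us the largest block for λ = 4 has size 2.
Step 3 — with total size 3, 2 blocks, and largest block 2, the block sizes (in nonincreasing order) are [2, 1].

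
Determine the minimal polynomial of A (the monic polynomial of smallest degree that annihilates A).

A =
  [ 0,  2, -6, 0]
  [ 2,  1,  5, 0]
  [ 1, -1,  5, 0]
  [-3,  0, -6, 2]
x^3 - 6*x^2 + 12*x - 8

The characteristic polynomial is χ_A(x) = (x - 2)^4, so the eigenvalues are known. The minimal polynomial is
  m_A(x) = Π_λ (x − λ)^{k_λ}
where k_λ is the size of the *largest* Jordan block for λ (equivalently, the smallest k with (A − λI)^k v = 0 for every generalised eigenvector v of λ).

  λ = 2: largest Jordan block has size 3, contributing (x − 2)^3

So m_A(x) = (x - 2)^3 = x^3 - 6*x^2 + 12*x - 8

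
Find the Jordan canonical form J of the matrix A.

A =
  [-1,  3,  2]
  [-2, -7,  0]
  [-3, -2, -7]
J_3(-5)

The characteristic polynomial is
  det(x·I − A) = x^3 + 15*x^2 + 75*x + 125 = (x + 5)^3

Eigenvalues and multiplicities (the geometric multiplicity of λ is n − rank(A − λI), which equals the number of Jordan blocks for λ):
  λ = -5: algebraic multiplicity = 3, geometric multiplicity = 1

Determining the block sizes for each eigenvalue:
  λ = -5: one block (gm = 1), so the single block has size am = 3 → block sizes [3]

Assembling the blocks gives a Jordan form
J =
  [-5,  1,  0]
  [ 0, -5,  1]
  [ 0,  0, -5]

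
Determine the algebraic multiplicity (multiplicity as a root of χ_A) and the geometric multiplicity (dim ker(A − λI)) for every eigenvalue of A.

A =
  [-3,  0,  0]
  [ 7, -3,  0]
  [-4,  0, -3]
λ = -3: alg = 3, geom = 2

Step 1 — factor the characteristic polynomial to read off the algebraic multiplicities:
  χ_A(x) = (x + 3)^3

Step 2 — compute geometric multiplicities via the rank-nullity identity g(λ) = n − rank(A − λI):
  rank(A − (-3)·I) = 1, so dim ker(A − (-3)·I) = n − 1 = 2

Summary:
  λ = -3: algebraic multiplicity = 3, geometric multiplicity = 2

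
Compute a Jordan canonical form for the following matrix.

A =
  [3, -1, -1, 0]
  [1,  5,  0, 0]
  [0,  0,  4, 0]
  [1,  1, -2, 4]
J_3(4) ⊕ J_1(4)

The characteristic polynomial is
  det(x·I − A) = x^4 - 16*x^3 + 96*x^2 - 256*x + 256 = (x - 4)^4

Eigenvalues and multiplicities (the geometric multiplicity of λ is n − rank(A − λI), which equals the number of Jordan blocks for λ):
  λ = 4: algebraic multiplicity = 4, geometric multiplicity = 2

Determining the block sizes for each eigenvalue:
  λ = 4: with am = 4 and gm = 2, the partition is not yet determined (e.g. several partitions of 4 into 2 parts exist). Let N = A − (4)·I. Computing rank(N^1) = 2, rank(N^2) = 1, rank(N^3) = 0; the number of blocks of size ≥ j is rank(N^{j−1}) − rank(N^j), giving [2, 1, 1]. So we have 1 block(s) of size 3, 1 block(s) of size 1 → block sizes [3, 1]

Assembling the blocks gives a Jordan form
J =
  [4, 1, 0, 0]
  [0, 4, 1, 0]
  [0, 0, 4, 0]
  [0, 0, 0, 4]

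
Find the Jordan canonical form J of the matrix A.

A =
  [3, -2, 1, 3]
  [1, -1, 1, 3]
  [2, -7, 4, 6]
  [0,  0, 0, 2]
J_3(2) ⊕ J_1(2)

The characteristic polynomial is
  det(x·I − A) = x^4 - 8*x^3 + 24*x^2 - 32*x + 16 = (x - 2)^4

Eigenvalues and multiplicities (the geometric multiplicity of λ is n − rank(A − λI), which equals the number of Jordan blocks for λ):
  λ = 2: algebraic multiplicity = 4, geometric multiplicity = 2

Determining the block sizes for each eigenvalue:
  λ = 2: with am = 4 and gm = 2, the partition is not yet determined (e.g. several partitions of 4 into 2 parts exist). Let N = A − (2)·I. Computing rank(N^1) = 2, rank(N^2) = 1, rank(N^3) = 0; the number of blocks of size ≥ j is rank(N^{j−1}) − rank(N^j), giving [2, 1, 1]. So we have 1 block(s) of size 3, 1 block(s) of size 1 → block sizes [3, 1]

Assembling the blocks gives a Jordan form
J =
  [2, 1, 0, 0]
  [0, 2, 1, 0]
  [0, 0, 2, 0]
  [0, 0, 0, 2]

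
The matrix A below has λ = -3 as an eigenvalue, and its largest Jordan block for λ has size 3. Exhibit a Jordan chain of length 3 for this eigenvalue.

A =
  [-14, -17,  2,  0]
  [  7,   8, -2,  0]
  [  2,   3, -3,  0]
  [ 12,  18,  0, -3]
A Jordan chain for λ = -3 of length 3:
v_1 = (6, -4, -1, -6)ᵀ
v_2 = (-11, 7, 2, 12)ᵀ
v_3 = (1, 0, 0, 0)ᵀ

Let N = A − (-3)·I. We want v_3 with N^3 v_3 = 0 but N^2 v_3 ≠ 0; then v_{j-1} := N · v_j for j = 3, …, 2.

Pick v_3 = (1, 0, 0, 0)ᵀ.
Then v_2 = N · v_3 = (-11, 7, 2, 12)ᵀ.
Then v_1 = N · v_2 = (6, -4, -1, -6)ᵀ.

Sanity check: (A − (-3)·I) v_1 = (0, 0, 0, 0)ᵀ = 0. ✓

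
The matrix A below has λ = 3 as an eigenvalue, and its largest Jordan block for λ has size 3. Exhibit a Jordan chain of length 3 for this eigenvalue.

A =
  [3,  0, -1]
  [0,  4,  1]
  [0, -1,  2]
A Jordan chain for λ = 3 of length 3:
v_1 = (1, 0, 0)ᵀ
v_2 = (0, 1, -1)ᵀ
v_3 = (0, 1, 0)ᵀ

Let N = A − (3)·I. We want v_3 with N^3 v_3 = 0 but N^2 v_3 ≠ 0; then v_{j-1} := N · v_j for j = 3, …, 2.

Pick v_3 = (0, 1, 0)ᵀ.
Then v_2 = N · v_3 = (0, 1, -1)ᵀ.
Then v_1 = N · v_2 = (1, 0, 0)ᵀ.

Sanity check: (A − (3)·I) v_1 = (0, 0, 0)ᵀ = 0. ✓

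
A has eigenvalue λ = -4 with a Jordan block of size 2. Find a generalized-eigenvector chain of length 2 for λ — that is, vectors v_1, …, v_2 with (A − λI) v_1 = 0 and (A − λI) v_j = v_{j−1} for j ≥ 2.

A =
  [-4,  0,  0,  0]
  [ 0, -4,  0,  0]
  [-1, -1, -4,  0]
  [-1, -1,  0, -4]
A Jordan chain for λ = -4 of length 2:
v_1 = (0, 0, -1, -1)ᵀ
v_2 = (1, 0, 0, 0)ᵀ

Let N = A − (-4)·I. We want v_2 with N^2 v_2 = 0 but N^1 v_2 ≠ 0; then v_{j-1} := N · v_j for j = 2, …, 2.

Pick v_2 = (1, 0, 0, 0)ᵀ.
Then v_1 = N · v_2 = (0, 0, -1, -1)ᵀ.

Sanity check: (A − (-4)·I) v_1 = (0, 0, 0, 0)ᵀ = 0. ✓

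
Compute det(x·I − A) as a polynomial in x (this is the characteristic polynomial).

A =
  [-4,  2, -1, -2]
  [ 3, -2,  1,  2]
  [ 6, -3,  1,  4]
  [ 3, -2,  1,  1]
x^4 + 4*x^3 + 6*x^2 + 4*x + 1

Expanding det(x·I − A) (e.g. by cofactor expansion or by noting that A is similar to its Jordan form J, which has the same characteristic polynomial as A) gives
  χ_A(x) = x^4 + 4*x^3 + 6*x^2 + 4*x + 1
which factors as (x + 1)^4. The eigenvalues (with algebraic multiplicities) are λ = -1 with multiplicity 4.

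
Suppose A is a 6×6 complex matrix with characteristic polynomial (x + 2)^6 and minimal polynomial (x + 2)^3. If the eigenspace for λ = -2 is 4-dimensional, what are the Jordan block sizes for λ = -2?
Block sizes for λ = -2: [3, 1, 1, 1]

Step 1 — from the characteristic polynomial, algebraic multiplicity of λ = -2 is 6. From dim ker(A − (-2)·I) = 4, there are exactly 4 Jordan blocks for λ = -2.
Step 2 — from the minimal polynomial, the factor (x + 2)^3 tells us the largest block for λ = -2 has size 3.
Step 3 — with total size 6, 4 blocks, and largest block 3, the block sizes (in nonincreasing order) are [3, 1, 1, 1].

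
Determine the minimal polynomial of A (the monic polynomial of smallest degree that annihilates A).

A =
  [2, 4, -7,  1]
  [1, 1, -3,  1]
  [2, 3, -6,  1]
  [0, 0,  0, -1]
x^3 + 3*x^2 + 3*x + 1

The characteristic polynomial is χ_A(x) = (x + 1)^4, so the eigenvalues are known. The minimal polynomial is
  m_A(x) = Π_λ (x − λ)^{k_λ}
where k_λ is the size of the *largest* Jordan block for λ (equivalently, the smallest k with (A − λI)^k v = 0 for every generalised eigenvector v of λ).

  λ = -1: largest Jordan block has size 3, contributing (x + 1)^3

So m_A(x) = (x + 1)^3 = x^3 + 3*x^2 + 3*x + 1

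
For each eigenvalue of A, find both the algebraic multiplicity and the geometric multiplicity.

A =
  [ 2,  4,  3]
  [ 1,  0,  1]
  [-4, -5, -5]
λ = -1: alg = 3, geom = 1

Step 1 — factor the characteristic polynomial to read off the algebraic multiplicities:
  χ_A(x) = (x + 1)^3

Step 2 — compute geometric multiplicities via the rank-nullity identity g(λ) = n − rank(A − λI):
  rank(A − (-1)·I) = 2, so dim ker(A − (-1)·I) = n − 2 = 1

Summary:
  λ = -1: algebraic multiplicity = 3, geometric multiplicity = 1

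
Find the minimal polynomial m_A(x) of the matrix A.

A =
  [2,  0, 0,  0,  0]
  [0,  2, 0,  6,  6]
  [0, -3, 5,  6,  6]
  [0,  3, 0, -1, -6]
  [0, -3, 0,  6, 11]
x^2 - 7*x + 10

The characteristic polynomial is χ_A(x) = (x - 5)^3*(x - 2)^2, so the eigenvalues are known. The minimal polynomial is
  m_A(x) = Π_λ (x − λ)^{k_λ}
where k_λ is the size of the *largest* Jordan block for λ (equivalently, the smallest k with (A − λI)^k v = 0 for every generalised eigenvector v of λ).

  λ = 2: largest Jordan block has size 1, contributing (x − 2)
  λ = 5: largest Jordan block has size 1, contributing (x − 5)

So m_A(x) = (x - 5)*(x - 2) = x^2 - 7*x + 10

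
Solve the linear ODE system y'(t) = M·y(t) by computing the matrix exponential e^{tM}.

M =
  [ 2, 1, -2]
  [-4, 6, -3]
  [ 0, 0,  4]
e^{tM} =
  [-2*t*exp(4*t) + exp(4*t), t*exp(4*t), t^2*exp(4*t)/2 - 2*t*exp(4*t)]
  [-4*t*exp(4*t), 2*t*exp(4*t) + exp(4*t), t^2*exp(4*t) - 3*t*exp(4*t)]
  [0, 0, exp(4*t)]

Strategy: write M = P · J · P⁻¹ where J is a Jordan canonical form, so e^{tM} = P · e^{tJ} · P⁻¹, and e^{tJ} can be computed block-by-block.

M has Jordan form
J =
  [4, 1, 0]
  [0, 4, 1]
  [0, 0, 4]
(up to reordering of blocks).

Per-block formulas:
  For a 3×3 Jordan block J_3(4): exp(t · J_3(4)) = e^(4t)·(I + t·N + (t^2/2)·N^2), where N is the 3×3 nilpotent shift.

After assembling e^{tJ} and conjugating by P, we get:

e^{tM} =
  [-2*t*exp(4*t) + exp(4*t), t*exp(4*t), t^2*exp(4*t)/2 - 2*t*exp(4*t)]
  [-4*t*exp(4*t), 2*t*exp(4*t) + exp(4*t), t^2*exp(4*t) - 3*t*exp(4*t)]
  [0, 0, exp(4*t)]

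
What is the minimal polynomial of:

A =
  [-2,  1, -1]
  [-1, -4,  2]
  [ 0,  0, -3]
x^3 + 9*x^2 + 27*x + 27

The characteristic polynomial is χ_A(x) = (x + 3)^3, so the eigenvalues are known. The minimal polynomial is
  m_A(x) = Π_λ (x − λ)^{k_λ}
where k_λ is the size of the *largest* Jordan block for λ (equivalently, the smallest k with (A − λI)^k v = 0 for every generalised eigenvector v of λ).

  λ = -3: largest Jordan block has size 3, contributing (x + 3)^3

So m_A(x) = (x + 3)^3 = x^3 + 9*x^2 + 27*x + 27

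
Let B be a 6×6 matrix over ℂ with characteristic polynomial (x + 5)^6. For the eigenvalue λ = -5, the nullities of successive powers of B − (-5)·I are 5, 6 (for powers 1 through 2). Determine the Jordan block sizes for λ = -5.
Block sizes for λ = -5: [2, 1, 1, 1, 1]

From the dimensions of kernels of powers, the number of Jordan blocks of size at least j is d_j − d_{j−1} where d_j = dim ker(N^j) (with d_0 = 0). Computing the differences gives [5, 1].
The number of blocks of size exactly k is (#blocks of size ≥ k) − (#blocks of size ≥ k + 1), so the partition is: 4 block(s) of size 1, 1 block(s) of size 2.
In nonincreasing order the block sizes are [2, 1, 1, 1, 1].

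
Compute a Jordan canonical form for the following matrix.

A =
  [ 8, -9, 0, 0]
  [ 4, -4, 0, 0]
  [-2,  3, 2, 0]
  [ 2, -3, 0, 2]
J_2(2) ⊕ J_1(2) ⊕ J_1(2)

The characteristic polynomial is
  det(x·I − A) = x^4 - 8*x^3 + 24*x^2 - 32*x + 16 = (x - 2)^4

Eigenvalues and multiplicities (the geometric multiplicity of λ is n − rank(A − λI), which equals the number of Jordan blocks for λ):
  λ = 2: algebraic multiplicity = 4, geometric multiplicity = 3

Determining the block sizes for each eigenvalue:
  λ = 2: 3 blocks summing to 4 forces exactly one block of size 2 and the rest size 1 → block sizes [2, 1, 1]

Assembling the blocks gives a Jordan form
J =
  [2, 1, 0, 0]
  [0, 2, 0, 0]
  [0, 0, 2, 0]
  [0, 0, 0, 2]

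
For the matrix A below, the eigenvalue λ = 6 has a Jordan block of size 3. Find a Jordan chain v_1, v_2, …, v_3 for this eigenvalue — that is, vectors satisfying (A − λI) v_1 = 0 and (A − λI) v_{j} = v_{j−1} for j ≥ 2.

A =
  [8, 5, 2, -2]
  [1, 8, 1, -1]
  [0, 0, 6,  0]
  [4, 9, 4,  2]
A Jordan chain for λ = 6 of length 3:
v_1 = (1, 0, 0, 1)ᵀ
v_2 = (2, 1, 0, 4)ᵀ
v_3 = (1, 0, 0, 0)ᵀ

Let N = A − (6)·I. We want v_3 with N^3 v_3 = 0 but N^2 v_3 ≠ 0; then v_{j-1} := N · v_j for j = 3, …, 2.

Pick v_3 = (1, 0, 0, 0)ᵀ.
Then v_2 = N · v_3 = (2, 1, 0, 4)ᵀ.
Then v_1 = N · v_2 = (1, 0, 0, 1)ᵀ.

Sanity check: (A − (6)·I) v_1 = (0, 0, 0, 0)ᵀ = 0. ✓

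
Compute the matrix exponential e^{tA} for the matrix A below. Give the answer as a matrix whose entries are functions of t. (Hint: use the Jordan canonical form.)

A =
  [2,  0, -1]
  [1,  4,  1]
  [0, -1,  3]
e^{tA} =
  [t^2*exp(3*t)/2 - t*exp(3*t) + exp(3*t), t^2*exp(3*t)/2, t^2*exp(3*t)/2 - t*exp(3*t)]
  [t*exp(3*t), t*exp(3*t) + exp(3*t), t*exp(3*t)]
  [-t^2*exp(3*t)/2, -t^2*exp(3*t)/2 - t*exp(3*t), -t^2*exp(3*t)/2 + exp(3*t)]

Strategy: write A = P · J · P⁻¹ where J is a Jordan canonical form, so e^{tA} = P · e^{tJ} · P⁻¹, and e^{tJ} can be computed block-by-block.

A has Jordan form
J =
  [3, 1, 0]
  [0, 3, 1]
  [0, 0, 3]
(up to reordering of blocks).

Per-block formulas:
  For a 3×3 Jordan block J_3(3): exp(t · J_3(3)) = e^(3t)·(I + t·N + (t^2/2)·N^2), where N is the 3×3 nilpotent shift.

After assembling e^{tJ} and conjugating by P, we get:

e^{tA} =
  [t^2*exp(3*t)/2 - t*exp(3*t) + exp(3*t), t^2*exp(3*t)/2, t^2*exp(3*t)/2 - t*exp(3*t)]
  [t*exp(3*t), t*exp(3*t) + exp(3*t), t*exp(3*t)]
  [-t^2*exp(3*t)/2, -t^2*exp(3*t)/2 - t*exp(3*t), -t^2*exp(3*t)/2 + exp(3*t)]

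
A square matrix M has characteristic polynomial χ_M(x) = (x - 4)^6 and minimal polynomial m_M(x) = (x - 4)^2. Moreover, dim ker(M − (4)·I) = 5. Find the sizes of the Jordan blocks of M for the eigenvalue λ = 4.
Block sizes for λ = 4: [2, 1, 1, 1, 1]

Step 1 — from the characteristic polynomial, algebraic multiplicity of λ = 4 is 6. From dim ker(M − (4)·I) = 5, there are exactly 5 Jordan blocks for λ = 4.
Step 2 — from the minimal polynomial, the factor (x − 4)^2 tells us the largest block for λ = 4 has size 2.
Step 3 — with total size 6, 5 blocks, and largest block 2, the block sizes (in nonincreasing order) are [2, 1, 1, 1, 1].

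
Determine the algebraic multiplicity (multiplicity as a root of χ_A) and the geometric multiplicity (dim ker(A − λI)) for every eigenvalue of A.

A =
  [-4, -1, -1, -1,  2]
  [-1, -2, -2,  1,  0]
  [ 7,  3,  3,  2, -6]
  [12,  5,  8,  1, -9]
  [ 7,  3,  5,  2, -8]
λ = -2: alg = 5, geom = 2

Step 1 — factor the characteristic polynomial to read off the algebraic multiplicities:
  χ_A(x) = (x + 2)^5

Step 2 — compute geometric multiplicities via the rank-nullity identity g(λ) = n − rank(A − λI):
  rank(A − (-2)·I) = 3, so dim ker(A − (-2)·I) = n − 3 = 2

Summary:
  λ = -2: algebraic multiplicity = 5, geometric multiplicity = 2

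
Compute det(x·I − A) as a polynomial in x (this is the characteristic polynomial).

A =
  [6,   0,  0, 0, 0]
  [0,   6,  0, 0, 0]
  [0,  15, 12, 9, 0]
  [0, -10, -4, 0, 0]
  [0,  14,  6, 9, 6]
x^5 - 30*x^4 + 360*x^3 - 2160*x^2 + 6480*x - 7776

Expanding det(x·I − A) (e.g. by cofactor expansion or by noting that A is similar to its Jordan form J, which has the same characteristic polynomial as A) gives
  χ_A(x) = x^5 - 30*x^4 + 360*x^3 - 2160*x^2 + 6480*x - 7776
which factors as (x - 6)^5. The eigenvalues (with algebraic multiplicities) are λ = 6 with multiplicity 5.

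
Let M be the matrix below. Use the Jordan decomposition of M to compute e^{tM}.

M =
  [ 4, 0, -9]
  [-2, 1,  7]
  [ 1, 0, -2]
e^{tM} =
  [3*t*exp(t) + exp(t), 0, -9*t*exp(t)]
  [t^2*exp(t)/2 - 2*t*exp(t), exp(t), -3*t^2*exp(t)/2 + 7*t*exp(t)]
  [t*exp(t), 0, -3*t*exp(t) + exp(t)]

Strategy: write M = P · J · P⁻¹ where J is a Jordan canonical form, so e^{tM} = P · e^{tJ} · P⁻¹, and e^{tJ} can be computed block-by-block.

M has Jordan form
J =
  [1, 1, 0]
  [0, 1, 1]
  [0, 0, 1]
(up to reordering of blocks).

Per-block formulas:
  For a 3×3 Jordan block J_3(1): exp(t · J_3(1)) = e^(1t)·(I + t·N + (t^2/2)·N^2), where N is the 3×3 nilpotent shift.

After assembling e^{tJ} and conjugating by P, we get:

e^{tM} =
  [3*t*exp(t) + exp(t), 0, -9*t*exp(t)]
  [t^2*exp(t)/2 - 2*t*exp(t), exp(t), -3*t^2*exp(t)/2 + 7*t*exp(t)]
  [t*exp(t), 0, -3*t*exp(t) + exp(t)]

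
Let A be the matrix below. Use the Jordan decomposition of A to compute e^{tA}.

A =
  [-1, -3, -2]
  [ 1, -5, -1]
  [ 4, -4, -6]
e^{tA} =
  [-t^2*exp(-4*t) + 3*t*exp(-4*t) + exp(-4*t), t^2*exp(-4*t) - 3*t*exp(-4*t), t^2*exp(-4*t)/2 - 2*t*exp(-4*t)]
  [-t^2*exp(-4*t) + t*exp(-4*t), t^2*exp(-4*t) - t*exp(-4*t) + exp(-4*t), t^2*exp(-4*t)/2 - t*exp(-4*t)]
  [4*t*exp(-4*t), -4*t*exp(-4*t), -2*t*exp(-4*t) + exp(-4*t)]

Strategy: write A = P · J · P⁻¹ where J is a Jordan canonical form, so e^{tA} = P · e^{tJ} · P⁻¹, and e^{tJ} can be computed block-by-block.

A has Jordan form
J =
  [-4,  1,  0]
  [ 0, -4,  1]
  [ 0,  0, -4]
(up to reordering of blocks).

Per-block formulas:
  For a 3×3 Jordan block J_3(-4): exp(t · J_3(-4)) = e^(-4t)·(I + t·N + (t^2/2)·N^2), where N is the 3×3 nilpotent shift.

After assembling e^{tJ} and conjugating by P, we get:

e^{tA} =
  [-t^2*exp(-4*t) + 3*t*exp(-4*t) + exp(-4*t), t^2*exp(-4*t) - 3*t*exp(-4*t), t^2*exp(-4*t)/2 - 2*t*exp(-4*t)]
  [-t^2*exp(-4*t) + t*exp(-4*t), t^2*exp(-4*t) - t*exp(-4*t) + exp(-4*t), t^2*exp(-4*t)/2 - t*exp(-4*t)]
  [4*t*exp(-4*t), -4*t*exp(-4*t), -2*t*exp(-4*t) + exp(-4*t)]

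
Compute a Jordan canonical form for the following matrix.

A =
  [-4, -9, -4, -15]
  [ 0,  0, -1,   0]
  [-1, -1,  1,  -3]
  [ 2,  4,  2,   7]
J_3(1) ⊕ J_1(1)

The characteristic polynomial is
  det(x·I − A) = x^4 - 4*x^3 + 6*x^2 - 4*x + 1 = (x - 1)^4

Eigenvalues and multiplicities (the geometric multiplicity of λ is n − rank(A − λI), which equals the number of Jordan blocks for λ):
  λ = 1: algebraic multiplicity = 4, geometric multiplicity = 2

Determining the block sizes for each eigenvalue:
  λ = 1: with am = 4 and gm = 2, the partition is not yet determined (e.g. several partitions of 4 into 2 parts exist). Let N = A − (1)·I. Computing rank(N^1) = 2, rank(N^2) = 1, rank(N^3) = 0; the number of blocks of size ≥ j is rank(N^{j−1}) − rank(N^j), giving [2, 1, 1]. So we have 1 block(s) of size 3, 1 block(s) of size 1 → block sizes [3, 1]

Assembling the blocks gives a Jordan form
J =
  [1, 1, 0, 0]
  [0, 1, 1, 0]
  [0, 0, 1, 0]
  [0, 0, 0, 1]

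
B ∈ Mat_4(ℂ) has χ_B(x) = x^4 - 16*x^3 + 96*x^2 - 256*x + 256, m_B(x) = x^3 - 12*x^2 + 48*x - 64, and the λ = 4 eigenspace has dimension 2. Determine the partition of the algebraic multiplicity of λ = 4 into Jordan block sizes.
Block sizes for λ = 4: [3, 1]

Step 1 — from the characteristic polynomial, algebraic multiplicity of λ = 4 is 4. From dim ker(B − (4)·I) = 2, there are exactly 2 Jordan blocks for λ = 4.
Step 2 — from the minimal polynomial, the factor (x − 4)^3 tells us the largest block for λ = 4 has size 3.
Step 3 — with total size 4, 2 blocks, and largest block 3, the block sizes (in nonincreasing order) are [3, 1].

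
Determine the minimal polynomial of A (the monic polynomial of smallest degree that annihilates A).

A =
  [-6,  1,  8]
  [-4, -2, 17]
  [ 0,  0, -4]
x^3 + 12*x^2 + 48*x + 64

The characteristic polynomial is χ_A(x) = (x + 4)^3, so the eigenvalues are known. The minimal polynomial is
  m_A(x) = Π_λ (x − λ)^{k_λ}
where k_λ is the size of the *largest* Jordan block for λ (equivalently, the smallest k with (A − λI)^k v = 0 for every generalised eigenvector v of λ).

  λ = -4: largest Jordan block has size 3, contributing (x + 4)^3

So m_A(x) = (x + 4)^3 = x^3 + 12*x^2 + 48*x + 64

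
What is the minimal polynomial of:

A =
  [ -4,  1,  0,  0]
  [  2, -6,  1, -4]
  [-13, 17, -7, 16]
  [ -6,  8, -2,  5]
x^3 + 9*x^2 + 27*x + 27

The characteristic polynomial is χ_A(x) = (x + 3)^4, so the eigenvalues are known. The minimal polynomial is
  m_A(x) = Π_λ (x − λ)^{k_λ}
where k_λ is the size of the *largest* Jordan block for λ (equivalently, the smallest k with (A − λI)^k v = 0 for every generalised eigenvector v of λ).

  λ = -3: largest Jordan block has size 3, contributing (x + 3)^3

So m_A(x) = (x + 3)^3 = x^3 + 9*x^2 + 27*x + 27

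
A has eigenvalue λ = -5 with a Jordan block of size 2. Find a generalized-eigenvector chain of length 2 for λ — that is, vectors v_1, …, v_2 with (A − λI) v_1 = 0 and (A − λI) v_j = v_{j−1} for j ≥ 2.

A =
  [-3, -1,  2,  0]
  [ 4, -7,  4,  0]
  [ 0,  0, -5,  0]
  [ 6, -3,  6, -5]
A Jordan chain for λ = -5 of length 2:
v_1 = (2, 4, 0, 6)ᵀ
v_2 = (1, 0, 0, 0)ᵀ

Let N = A − (-5)·I. We want v_2 with N^2 v_2 = 0 but N^1 v_2 ≠ 0; then v_{j-1} := N · v_j for j = 2, …, 2.

Pick v_2 = (1, 0, 0, 0)ᵀ.
Then v_1 = N · v_2 = (2, 4, 0, 6)ᵀ.

Sanity check: (A − (-5)·I) v_1 = (0, 0, 0, 0)ᵀ = 0. ✓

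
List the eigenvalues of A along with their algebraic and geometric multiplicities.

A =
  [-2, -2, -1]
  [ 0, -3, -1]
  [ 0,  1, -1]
λ = -2: alg = 3, geom = 1

Step 1 — factor the characteristic polynomial to read off the algebraic multiplicities:
  χ_A(x) = (x + 2)^3

Step 2 — compute geometric multiplicities via the rank-nullity identity g(λ) = n − rank(A − λI):
  rank(A − (-2)·I) = 2, so dim ker(A − (-2)·I) = n − 2 = 1

Summary:
  λ = -2: algebraic multiplicity = 3, geometric multiplicity = 1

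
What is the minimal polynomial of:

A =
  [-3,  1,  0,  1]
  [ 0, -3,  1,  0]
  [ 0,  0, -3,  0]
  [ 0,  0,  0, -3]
x^3 + 9*x^2 + 27*x + 27

The characteristic polynomial is χ_A(x) = (x + 3)^4, so the eigenvalues are known. The minimal polynomial is
  m_A(x) = Π_λ (x − λ)^{k_λ}
where k_λ is the size of the *largest* Jordan block for λ (equivalently, the smallest k with (A − λI)^k v = 0 for every generalised eigenvector v of λ).

  λ = -3: largest Jordan block has size 3, contributing (x + 3)^3

So m_A(x) = (x + 3)^3 = x^3 + 9*x^2 + 27*x + 27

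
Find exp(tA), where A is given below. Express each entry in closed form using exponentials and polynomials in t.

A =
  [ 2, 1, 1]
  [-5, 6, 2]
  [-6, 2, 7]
e^{tA} =
  [-t^2*exp(5*t) - 3*t*exp(5*t) + exp(5*t), t*exp(5*t), t^2*exp(5*t)/2 + t*exp(5*t)]
  [-t^2*exp(5*t) - 5*t*exp(5*t), t*exp(5*t) + exp(5*t), t^2*exp(5*t)/2 + 2*t*exp(5*t)]
  [-2*t^2*exp(5*t) - 6*t*exp(5*t), 2*t*exp(5*t), t^2*exp(5*t) + 2*t*exp(5*t) + exp(5*t)]

Strategy: write A = P · J · P⁻¹ where J is a Jordan canonical form, so e^{tA} = P · e^{tJ} · P⁻¹, and e^{tJ} can be computed block-by-block.

A has Jordan form
J =
  [5, 1, 0]
  [0, 5, 1]
  [0, 0, 5]
(up to reordering of blocks).

Per-block formulas:
  For a 3×3 Jordan block J_3(5): exp(t · J_3(5)) = e^(5t)·(I + t·N + (t^2/2)·N^2), where N is the 3×3 nilpotent shift.

After assembling e^{tJ} and conjugating by P, we get:

e^{tA} =
  [-t^2*exp(5*t) - 3*t*exp(5*t) + exp(5*t), t*exp(5*t), t^2*exp(5*t)/2 + t*exp(5*t)]
  [-t^2*exp(5*t) - 5*t*exp(5*t), t*exp(5*t) + exp(5*t), t^2*exp(5*t)/2 + 2*t*exp(5*t)]
  [-2*t^2*exp(5*t) - 6*t*exp(5*t), 2*t*exp(5*t), t^2*exp(5*t) + 2*t*exp(5*t) + exp(5*t)]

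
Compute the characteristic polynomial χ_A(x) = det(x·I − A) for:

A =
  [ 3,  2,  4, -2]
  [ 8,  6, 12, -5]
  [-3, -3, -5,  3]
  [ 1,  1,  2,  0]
x^4 - 4*x^3 + 6*x^2 - 4*x + 1

Expanding det(x·I − A) (e.g. by cofactor expansion or by noting that A is similar to its Jordan form J, which has the same characteristic polynomial as A) gives
  χ_A(x) = x^4 - 4*x^3 + 6*x^2 - 4*x + 1
which factors as (x - 1)^4. The eigenvalues (with algebraic multiplicities) are λ = 1 with multiplicity 4.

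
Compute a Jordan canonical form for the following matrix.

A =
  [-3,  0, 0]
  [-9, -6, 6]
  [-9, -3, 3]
J_1(-3) ⊕ J_1(-3) ⊕ J_1(0)

The characteristic polynomial is
  det(x·I − A) = x^3 + 6*x^2 + 9*x = x*(x + 3)^2

Eigenvalues and multiplicities (the geometric multiplicity of λ is n − rank(A − λI), which equals the number of Jordan blocks for λ):
  λ = -3: algebraic multiplicity = 2, geometric multiplicity = 2
  λ = 0: algebraic multiplicity = 1, geometric multiplicity = 1

Determining the block sizes for each eigenvalue:
  λ = -3: gm = am = 2, so every block has size 1 → block sizes [1, 1]
  λ = 0: one block (gm = 1), so the single block has size am = 1 → block sizes [1]

Assembling the blocks gives a Jordan form
J =
  [-3,  0, 0]
  [ 0, -3, 0]
  [ 0,  0, 0]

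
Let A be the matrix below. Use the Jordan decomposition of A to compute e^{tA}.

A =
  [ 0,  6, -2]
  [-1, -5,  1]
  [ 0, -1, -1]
e^{tA} =
  [-t^2*exp(-2*t) + 2*t*exp(-2*t) + exp(-2*t), -2*t^2*exp(-2*t) + 6*t*exp(-2*t), -2*t*exp(-2*t)]
  [t^2*exp(-2*t)/2 - t*exp(-2*t), t^2*exp(-2*t) - 3*t*exp(-2*t) + exp(-2*t), t*exp(-2*t)]
  [t^2*exp(-2*t)/2, t^2*exp(-2*t) - t*exp(-2*t), t*exp(-2*t) + exp(-2*t)]

Strategy: write A = P · J · P⁻¹ where J is a Jordan canonical form, so e^{tA} = P · e^{tJ} · P⁻¹, and e^{tJ} can be computed block-by-block.

A has Jordan form
J =
  [-2,  1,  0]
  [ 0, -2,  1]
  [ 0,  0, -2]
(up to reordering of blocks).

Per-block formulas:
  For a 3×3 Jordan block J_3(-2): exp(t · J_3(-2)) = e^(-2t)·(I + t·N + (t^2/2)·N^2), where N is the 3×3 nilpotent shift.

After assembling e^{tJ} and conjugating by P, we get:

e^{tA} =
  [-t^2*exp(-2*t) + 2*t*exp(-2*t) + exp(-2*t), -2*t^2*exp(-2*t) + 6*t*exp(-2*t), -2*t*exp(-2*t)]
  [t^2*exp(-2*t)/2 - t*exp(-2*t), t^2*exp(-2*t) - 3*t*exp(-2*t) + exp(-2*t), t*exp(-2*t)]
  [t^2*exp(-2*t)/2, t^2*exp(-2*t) - t*exp(-2*t), t*exp(-2*t) + exp(-2*t)]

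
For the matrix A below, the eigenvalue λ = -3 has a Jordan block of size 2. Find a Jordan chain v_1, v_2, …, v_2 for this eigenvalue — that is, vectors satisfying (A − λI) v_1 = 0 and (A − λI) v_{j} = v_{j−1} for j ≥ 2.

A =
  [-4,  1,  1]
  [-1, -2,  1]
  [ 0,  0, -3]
A Jordan chain for λ = -3 of length 2:
v_1 = (-1, -1, 0)ᵀ
v_2 = (1, 0, 0)ᵀ

Let N = A − (-3)·I. We want v_2 with N^2 v_2 = 0 but N^1 v_2 ≠ 0; then v_{j-1} := N · v_j for j = 2, …, 2.

Pick v_2 = (1, 0, 0)ᵀ.
Then v_1 = N · v_2 = (-1, -1, 0)ᵀ.

Sanity check: (A − (-3)·I) v_1 = (0, 0, 0)ᵀ = 0. ✓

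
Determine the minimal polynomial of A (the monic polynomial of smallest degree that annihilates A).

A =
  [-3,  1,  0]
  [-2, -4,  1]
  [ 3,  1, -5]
x^3 + 12*x^2 + 48*x + 64

The characteristic polynomial is χ_A(x) = (x + 4)^3, so the eigenvalues are known. The minimal polynomial is
  m_A(x) = Π_λ (x − λ)^{k_λ}
where k_λ is the size of the *largest* Jordan block for λ (equivalently, the smallest k with (A − λI)^k v = 0 for every generalised eigenvector v of λ).

  λ = -4: largest Jordan block has size 3, contributing (x + 4)^3

So m_A(x) = (x + 4)^3 = x^3 + 12*x^2 + 48*x + 64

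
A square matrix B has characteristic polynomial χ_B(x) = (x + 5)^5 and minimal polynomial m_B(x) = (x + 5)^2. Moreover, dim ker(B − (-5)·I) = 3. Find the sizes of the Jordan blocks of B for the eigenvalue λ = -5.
Block sizes for λ = -5: [2, 2, 1]

Step 1 — from the characteristic polynomial, algebraic multiplicity of λ = -5 is 5. From dim ker(B − (-5)·I) = 3, there are exactly 3 Jordan blocks for λ = -5.
Step 2 — from the minimal polynomial, the factor (x + 5)^2 tells us the largest block for λ = -5 has size 2.
Step 3 — with total size 5, 3 blocks, and largest block 2, the block sizes (in nonincreasing order) are [2, 2, 1].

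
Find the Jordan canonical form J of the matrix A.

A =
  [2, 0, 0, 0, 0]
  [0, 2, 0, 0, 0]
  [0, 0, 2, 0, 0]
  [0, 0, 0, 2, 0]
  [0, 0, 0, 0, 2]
J_1(2) ⊕ J_1(2) ⊕ J_1(2) ⊕ J_1(2) ⊕ J_1(2)

The characteristic polynomial is
  det(x·I − A) = x^5 - 10*x^4 + 40*x^3 - 80*x^2 + 80*x - 32 = (x - 2)^5

Eigenvalues and multiplicities (the geometric multiplicity of λ is n − rank(A − λI), which equals the number of Jordan blocks for λ):
  λ = 2: algebraic multiplicity = 5, geometric multiplicity = 5

Determining the block sizes for each eigenvalue:
  λ = 2: gm = am = 5, so every block has size 1 → block sizes [1, 1, 1, 1, 1]

Assembling the blocks gives a Jordan form
J =
  [2, 0, 0, 0, 0]
  [0, 2, 0, 0, 0]
  [0, 0, 2, 0, 0]
  [0, 0, 0, 2, 0]
  [0, 0, 0, 0, 2]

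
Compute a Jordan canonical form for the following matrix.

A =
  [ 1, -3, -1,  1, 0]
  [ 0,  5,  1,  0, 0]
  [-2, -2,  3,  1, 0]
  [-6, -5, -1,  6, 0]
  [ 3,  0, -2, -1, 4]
J_1(3) ⊕ J_3(4) ⊕ J_1(4)

The characteristic polynomial is
  det(x·I − A) = x^5 - 19*x^4 + 144*x^3 - 544*x^2 + 1024*x - 768 = (x - 4)^4*(x - 3)

Eigenvalues and multiplicities (the geometric multiplicity of λ is n − rank(A − λI), which equals the number of Jordan blocks for λ):
  λ = 3: algebraic multiplicity = 1, geometric multiplicity = 1
  λ = 4: algebraic multiplicity = 4, geometric multiplicity = 2

Determining the block sizes for each eigenvalue:
  λ = 3: one block (gm = 1), so the single block has size am = 1 → block sizes [1]
  λ = 4: with am = 4 and gm = 2, the partition is not yet determined (e.g. several partitions of 4 into 2 parts exist). Let N = A − (4)·I. Computing rank(N^1) = 3, rank(N^2) = 2, rank(N^3) = 1; the number of blocks of size ≥ j is rank(N^{j−1}) − rank(N^j), giving [2, 1, 1]. So we have 1 block(s) of size 3, 1 block(s) of size 1 → block sizes [3, 1]

Assembling the blocks gives a Jordan form
J =
  [3, 0, 0, 0, 0]
  [0, 4, 1, 0, 0]
  [0, 0, 4, 1, 0]
  [0, 0, 0, 4, 0]
  [0, 0, 0, 0, 4]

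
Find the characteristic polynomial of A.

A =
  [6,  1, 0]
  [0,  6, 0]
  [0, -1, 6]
x^3 - 18*x^2 + 108*x - 216

Expanding det(x·I − A) (e.g. by cofactor expansion or by noting that A is similar to its Jordan form J, which has the same characteristic polynomial as A) gives
  χ_A(x) = x^3 - 18*x^2 + 108*x - 216
which factors as (x - 6)^3. The eigenvalues (with algebraic multiplicities) are λ = 6 with multiplicity 3.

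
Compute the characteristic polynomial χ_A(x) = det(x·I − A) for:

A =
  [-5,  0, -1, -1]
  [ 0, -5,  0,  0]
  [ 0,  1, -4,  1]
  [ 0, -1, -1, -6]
x^4 + 20*x^3 + 150*x^2 + 500*x + 625

Expanding det(x·I − A) (e.g. by cofactor expansion or by noting that A is similar to its Jordan form J, which has the same characteristic polynomial as A) gives
  χ_A(x) = x^4 + 20*x^3 + 150*x^2 + 500*x + 625
which factors as (x + 5)^4. The eigenvalues (with algebraic multiplicities) are λ = -5 with multiplicity 4.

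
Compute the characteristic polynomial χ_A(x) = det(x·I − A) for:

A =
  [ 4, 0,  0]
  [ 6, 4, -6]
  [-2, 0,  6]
x^3 - 14*x^2 + 64*x - 96

Expanding det(x·I − A) (e.g. by cofactor expansion or by noting that A is similar to its Jordan form J, which has the same characteristic polynomial as A) gives
  χ_A(x) = x^3 - 14*x^2 + 64*x - 96
which factors as (x - 6)*(x - 4)^2. The eigenvalues (with algebraic multiplicities) are λ = 4 with multiplicity 2, λ = 6 with multiplicity 1.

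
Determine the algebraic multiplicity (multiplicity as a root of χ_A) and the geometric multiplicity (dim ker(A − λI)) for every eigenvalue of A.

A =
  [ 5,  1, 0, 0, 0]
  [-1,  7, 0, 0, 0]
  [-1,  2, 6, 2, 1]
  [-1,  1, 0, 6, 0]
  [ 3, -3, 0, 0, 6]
λ = 6: alg = 5, geom = 3

Step 1 — factor the characteristic polynomial to read off the algebraic multiplicities:
  χ_A(x) = (x - 6)^5

Step 2 — compute geometric multiplicities via the rank-nullity identity g(λ) = n − rank(A − λI):
  rank(A − (6)·I) = 2, so dim ker(A − (6)·I) = n − 2 = 3

Summary:
  λ = 6: algebraic multiplicity = 5, geometric multiplicity = 3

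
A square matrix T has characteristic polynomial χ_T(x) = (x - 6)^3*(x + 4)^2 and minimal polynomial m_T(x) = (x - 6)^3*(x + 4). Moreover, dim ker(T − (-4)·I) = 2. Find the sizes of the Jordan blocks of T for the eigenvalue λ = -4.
Block sizes for λ = -4: [1, 1]

Step 1 — from the characteristic polynomial, algebraic multiplicity of λ = -4 is 2. From dim ker(T − (-4)·I) = 2, there are exactly 2 Jordan blocks for λ = -4.
Step 2 — from the minimal polynomial, the factor (x + 4) tells us the largest block for λ = -4 has size 1.
Step 3 — with total size 2, 2 blocks, and largest block 1, the block sizes (in nonincreasing order) are [1, 1].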